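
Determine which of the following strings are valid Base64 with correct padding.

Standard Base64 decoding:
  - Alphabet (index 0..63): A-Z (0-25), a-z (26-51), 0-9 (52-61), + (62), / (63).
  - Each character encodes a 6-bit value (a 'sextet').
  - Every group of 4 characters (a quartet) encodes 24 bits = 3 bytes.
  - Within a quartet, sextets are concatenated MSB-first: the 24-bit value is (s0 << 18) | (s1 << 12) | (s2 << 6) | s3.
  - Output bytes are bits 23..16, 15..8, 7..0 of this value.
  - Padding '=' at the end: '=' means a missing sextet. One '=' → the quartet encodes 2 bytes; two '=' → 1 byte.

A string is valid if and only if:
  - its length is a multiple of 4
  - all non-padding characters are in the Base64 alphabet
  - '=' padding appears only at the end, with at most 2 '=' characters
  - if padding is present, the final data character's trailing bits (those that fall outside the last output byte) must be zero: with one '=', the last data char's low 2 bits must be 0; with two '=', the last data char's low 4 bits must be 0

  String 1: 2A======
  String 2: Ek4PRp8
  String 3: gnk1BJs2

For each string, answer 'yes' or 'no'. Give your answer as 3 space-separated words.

Answer: no no yes

Derivation:
String 1: '2A======' → invalid (6 pad chars (max 2))
String 2: 'Ek4PRp8' → invalid (len=7 not mult of 4)
String 3: 'gnk1BJs2' → valid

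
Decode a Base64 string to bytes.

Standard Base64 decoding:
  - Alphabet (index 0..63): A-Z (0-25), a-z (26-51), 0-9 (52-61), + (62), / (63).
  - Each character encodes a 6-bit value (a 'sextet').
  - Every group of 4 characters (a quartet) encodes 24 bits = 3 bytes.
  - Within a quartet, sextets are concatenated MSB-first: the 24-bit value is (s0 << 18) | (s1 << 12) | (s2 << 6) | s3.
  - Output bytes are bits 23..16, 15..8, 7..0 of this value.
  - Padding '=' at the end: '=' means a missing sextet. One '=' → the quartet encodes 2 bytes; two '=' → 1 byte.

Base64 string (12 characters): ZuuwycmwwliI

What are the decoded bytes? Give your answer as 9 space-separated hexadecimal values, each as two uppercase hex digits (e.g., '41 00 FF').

Answer: 66 EB B0 C9 C9 B0 C2 58 88

Derivation:
After char 0 ('Z'=25): chars_in_quartet=1 acc=0x19 bytes_emitted=0
After char 1 ('u'=46): chars_in_quartet=2 acc=0x66E bytes_emitted=0
After char 2 ('u'=46): chars_in_quartet=3 acc=0x19BAE bytes_emitted=0
After char 3 ('w'=48): chars_in_quartet=4 acc=0x66EBB0 -> emit 66 EB B0, reset; bytes_emitted=3
After char 4 ('y'=50): chars_in_quartet=1 acc=0x32 bytes_emitted=3
After char 5 ('c'=28): chars_in_quartet=2 acc=0xC9C bytes_emitted=3
After char 6 ('m'=38): chars_in_quartet=3 acc=0x32726 bytes_emitted=3
After char 7 ('w'=48): chars_in_quartet=4 acc=0xC9C9B0 -> emit C9 C9 B0, reset; bytes_emitted=6
After char 8 ('w'=48): chars_in_quartet=1 acc=0x30 bytes_emitted=6
After char 9 ('l'=37): chars_in_quartet=2 acc=0xC25 bytes_emitted=6
After char 10 ('i'=34): chars_in_quartet=3 acc=0x30962 bytes_emitted=6
After char 11 ('I'=8): chars_in_quartet=4 acc=0xC25888 -> emit C2 58 88, reset; bytes_emitted=9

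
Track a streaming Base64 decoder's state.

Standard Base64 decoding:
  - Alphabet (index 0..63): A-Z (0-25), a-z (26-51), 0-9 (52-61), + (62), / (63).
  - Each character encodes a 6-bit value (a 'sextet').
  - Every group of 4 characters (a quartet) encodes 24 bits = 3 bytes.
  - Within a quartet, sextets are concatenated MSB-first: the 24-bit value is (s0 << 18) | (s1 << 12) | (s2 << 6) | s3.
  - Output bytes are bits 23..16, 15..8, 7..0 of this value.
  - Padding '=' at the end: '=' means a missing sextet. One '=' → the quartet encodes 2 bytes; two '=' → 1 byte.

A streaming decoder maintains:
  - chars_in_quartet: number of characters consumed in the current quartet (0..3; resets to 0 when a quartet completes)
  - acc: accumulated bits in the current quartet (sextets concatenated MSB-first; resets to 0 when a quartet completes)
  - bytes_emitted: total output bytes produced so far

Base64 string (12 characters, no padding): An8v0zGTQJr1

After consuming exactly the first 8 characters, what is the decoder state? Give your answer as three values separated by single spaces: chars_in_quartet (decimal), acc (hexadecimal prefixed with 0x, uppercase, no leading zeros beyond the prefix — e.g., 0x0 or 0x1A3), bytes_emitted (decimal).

After char 0 ('A'=0): chars_in_quartet=1 acc=0x0 bytes_emitted=0
After char 1 ('n'=39): chars_in_quartet=2 acc=0x27 bytes_emitted=0
After char 2 ('8'=60): chars_in_quartet=3 acc=0x9FC bytes_emitted=0
After char 3 ('v'=47): chars_in_quartet=4 acc=0x27F2F -> emit 02 7F 2F, reset; bytes_emitted=3
After char 4 ('0'=52): chars_in_quartet=1 acc=0x34 bytes_emitted=3
After char 5 ('z'=51): chars_in_quartet=2 acc=0xD33 bytes_emitted=3
After char 6 ('G'=6): chars_in_quartet=3 acc=0x34CC6 bytes_emitted=3
After char 7 ('T'=19): chars_in_quartet=4 acc=0xD33193 -> emit D3 31 93, reset; bytes_emitted=6

Answer: 0 0x0 6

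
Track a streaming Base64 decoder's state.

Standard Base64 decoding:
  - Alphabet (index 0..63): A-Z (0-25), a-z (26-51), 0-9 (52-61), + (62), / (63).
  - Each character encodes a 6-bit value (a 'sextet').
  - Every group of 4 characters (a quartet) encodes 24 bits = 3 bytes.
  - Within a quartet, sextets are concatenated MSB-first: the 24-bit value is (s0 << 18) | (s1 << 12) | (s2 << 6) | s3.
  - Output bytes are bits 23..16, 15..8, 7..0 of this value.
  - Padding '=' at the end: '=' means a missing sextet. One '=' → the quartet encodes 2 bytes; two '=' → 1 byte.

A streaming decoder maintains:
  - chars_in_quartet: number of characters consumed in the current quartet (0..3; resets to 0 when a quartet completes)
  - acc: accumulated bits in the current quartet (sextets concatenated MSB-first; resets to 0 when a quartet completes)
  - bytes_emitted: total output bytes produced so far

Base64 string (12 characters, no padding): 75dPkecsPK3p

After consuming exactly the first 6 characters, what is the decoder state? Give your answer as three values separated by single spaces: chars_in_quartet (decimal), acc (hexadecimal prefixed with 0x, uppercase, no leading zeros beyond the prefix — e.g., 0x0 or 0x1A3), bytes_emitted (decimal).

Answer: 2 0x91E 3

Derivation:
After char 0 ('7'=59): chars_in_quartet=1 acc=0x3B bytes_emitted=0
After char 1 ('5'=57): chars_in_quartet=2 acc=0xEF9 bytes_emitted=0
After char 2 ('d'=29): chars_in_quartet=3 acc=0x3BE5D bytes_emitted=0
After char 3 ('P'=15): chars_in_quartet=4 acc=0xEF974F -> emit EF 97 4F, reset; bytes_emitted=3
After char 4 ('k'=36): chars_in_quartet=1 acc=0x24 bytes_emitted=3
After char 5 ('e'=30): chars_in_quartet=2 acc=0x91E bytes_emitted=3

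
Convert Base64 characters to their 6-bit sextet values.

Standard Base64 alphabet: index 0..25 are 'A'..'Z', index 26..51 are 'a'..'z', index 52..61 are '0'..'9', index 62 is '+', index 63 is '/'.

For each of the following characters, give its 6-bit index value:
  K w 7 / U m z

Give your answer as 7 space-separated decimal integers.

'K': A..Z range, ord('K') − ord('A') = 10
'w': a..z range, 26 + ord('w') − ord('a') = 48
'7': 0..9 range, 52 + ord('7') − ord('0') = 59
'/': index 63
'U': A..Z range, ord('U') − ord('A') = 20
'm': a..z range, 26 + ord('m') − ord('a') = 38
'z': a..z range, 26 + ord('z') − ord('a') = 51

Answer: 10 48 59 63 20 38 51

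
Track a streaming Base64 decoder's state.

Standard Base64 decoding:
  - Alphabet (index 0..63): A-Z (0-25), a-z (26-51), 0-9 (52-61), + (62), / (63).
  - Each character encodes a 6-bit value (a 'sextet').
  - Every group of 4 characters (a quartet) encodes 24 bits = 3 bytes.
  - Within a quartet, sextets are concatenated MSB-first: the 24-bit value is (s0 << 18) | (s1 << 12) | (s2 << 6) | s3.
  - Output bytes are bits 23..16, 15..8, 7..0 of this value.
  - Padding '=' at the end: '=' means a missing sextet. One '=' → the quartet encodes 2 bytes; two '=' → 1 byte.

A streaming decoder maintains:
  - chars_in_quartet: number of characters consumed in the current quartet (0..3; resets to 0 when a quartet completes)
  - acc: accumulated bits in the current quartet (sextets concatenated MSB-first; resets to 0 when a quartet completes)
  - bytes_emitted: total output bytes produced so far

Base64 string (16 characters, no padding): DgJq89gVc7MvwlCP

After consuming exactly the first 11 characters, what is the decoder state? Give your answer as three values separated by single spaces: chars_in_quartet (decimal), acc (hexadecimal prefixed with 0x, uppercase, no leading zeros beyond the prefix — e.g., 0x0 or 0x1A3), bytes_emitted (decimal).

After char 0 ('D'=3): chars_in_quartet=1 acc=0x3 bytes_emitted=0
After char 1 ('g'=32): chars_in_quartet=2 acc=0xE0 bytes_emitted=0
After char 2 ('J'=9): chars_in_quartet=3 acc=0x3809 bytes_emitted=0
After char 3 ('q'=42): chars_in_quartet=4 acc=0xE026A -> emit 0E 02 6A, reset; bytes_emitted=3
After char 4 ('8'=60): chars_in_quartet=1 acc=0x3C bytes_emitted=3
After char 5 ('9'=61): chars_in_quartet=2 acc=0xF3D bytes_emitted=3
After char 6 ('g'=32): chars_in_quartet=3 acc=0x3CF60 bytes_emitted=3
After char 7 ('V'=21): chars_in_quartet=4 acc=0xF3D815 -> emit F3 D8 15, reset; bytes_emitted=6
After char 8 ('c'=28): chars_in_quartet=1 acc=0x1C bytes_emitted=6
After char 9 ('7'=59): chars_in_quartet=2 acc=0x73B bytes_emitted=6
After char 10 ('M'=12): chars_in_quartet=3 acc=0x1CECC bytes_emitted=6

Answer: 3 0x1CECC 6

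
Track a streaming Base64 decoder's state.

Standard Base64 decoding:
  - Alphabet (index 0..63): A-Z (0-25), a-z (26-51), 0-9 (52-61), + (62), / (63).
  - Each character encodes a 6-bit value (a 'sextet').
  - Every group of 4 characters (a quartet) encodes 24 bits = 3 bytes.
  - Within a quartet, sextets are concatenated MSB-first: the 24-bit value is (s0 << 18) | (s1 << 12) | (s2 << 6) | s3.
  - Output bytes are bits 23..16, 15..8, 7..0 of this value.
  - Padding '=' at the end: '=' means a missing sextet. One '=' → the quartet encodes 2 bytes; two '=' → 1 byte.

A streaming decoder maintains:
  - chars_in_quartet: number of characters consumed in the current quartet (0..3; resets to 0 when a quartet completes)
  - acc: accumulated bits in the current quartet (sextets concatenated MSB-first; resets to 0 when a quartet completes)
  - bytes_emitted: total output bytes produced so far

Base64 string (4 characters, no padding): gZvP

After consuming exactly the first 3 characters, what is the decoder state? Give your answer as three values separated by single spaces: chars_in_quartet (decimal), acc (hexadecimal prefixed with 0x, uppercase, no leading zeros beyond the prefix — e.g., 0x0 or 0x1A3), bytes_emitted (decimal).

After char 0 ('g'=32): chars_in_quartet=1 acc=0x20 bytes_emitted=0
After char 1 ('Z'=25): chars_in_quartet=2 acc=0x819 bytes_emitted=0
After char 2 ('v'=47): chars_in_quartet=3 acc=0x2066F bytes_emitted=0

Answer: 3 0x2066F 0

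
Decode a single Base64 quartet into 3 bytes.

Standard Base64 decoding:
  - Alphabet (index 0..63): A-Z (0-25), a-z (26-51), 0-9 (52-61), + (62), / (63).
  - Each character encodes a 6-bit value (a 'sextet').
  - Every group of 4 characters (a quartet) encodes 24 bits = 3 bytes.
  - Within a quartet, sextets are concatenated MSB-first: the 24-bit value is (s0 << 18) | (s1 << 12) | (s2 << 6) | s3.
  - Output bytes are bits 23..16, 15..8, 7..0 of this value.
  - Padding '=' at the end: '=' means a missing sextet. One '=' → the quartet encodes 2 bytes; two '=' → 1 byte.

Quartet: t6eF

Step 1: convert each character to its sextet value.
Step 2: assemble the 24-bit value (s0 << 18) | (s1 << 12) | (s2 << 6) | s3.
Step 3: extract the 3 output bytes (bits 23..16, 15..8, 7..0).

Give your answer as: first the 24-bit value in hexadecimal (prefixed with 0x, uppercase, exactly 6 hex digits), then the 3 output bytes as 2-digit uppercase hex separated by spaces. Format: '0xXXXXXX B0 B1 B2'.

Sextets: t=45, 6=58, e=30, F=5
24-bit: (45<<18) | (58<<12) | (30<<6) | 5
      = 0xB40000 | 0x03A000 | 0x000780 | 0x000005
      = 0xB7A785
Bytes: (v>>16)&0xFF=B7, (v>>8)&0xFF=A7, v&0xFF=85

Answer: 0xB7A785 B7 A7 85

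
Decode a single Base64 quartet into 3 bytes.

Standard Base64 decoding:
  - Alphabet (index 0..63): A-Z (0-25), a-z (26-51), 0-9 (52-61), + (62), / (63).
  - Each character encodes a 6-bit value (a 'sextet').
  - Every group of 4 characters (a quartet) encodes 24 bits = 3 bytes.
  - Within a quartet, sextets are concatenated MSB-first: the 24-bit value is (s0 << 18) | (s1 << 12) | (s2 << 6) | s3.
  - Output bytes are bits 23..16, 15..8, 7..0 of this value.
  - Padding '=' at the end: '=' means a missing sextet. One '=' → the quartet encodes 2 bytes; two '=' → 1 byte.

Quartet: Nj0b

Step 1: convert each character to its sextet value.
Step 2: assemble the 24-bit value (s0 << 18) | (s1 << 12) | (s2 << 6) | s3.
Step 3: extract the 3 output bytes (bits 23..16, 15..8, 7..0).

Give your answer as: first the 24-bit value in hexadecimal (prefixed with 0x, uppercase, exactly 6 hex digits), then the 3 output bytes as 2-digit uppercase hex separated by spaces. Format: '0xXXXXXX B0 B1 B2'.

Sextets: N=13, j=35, 0=52, b=27
24-bit: (13<<18) | (35<<12) | (52<<6) | 27
      = 0x340000 | 0x023000 | 0x000D00 | 0x00001B
      = 0x363D1B
Bytes: (v>>16)&0xFF=36, (v>>8)&0xFF=3D, v&0xFF=1B

Answer: 0x363D1B 36 3D 1B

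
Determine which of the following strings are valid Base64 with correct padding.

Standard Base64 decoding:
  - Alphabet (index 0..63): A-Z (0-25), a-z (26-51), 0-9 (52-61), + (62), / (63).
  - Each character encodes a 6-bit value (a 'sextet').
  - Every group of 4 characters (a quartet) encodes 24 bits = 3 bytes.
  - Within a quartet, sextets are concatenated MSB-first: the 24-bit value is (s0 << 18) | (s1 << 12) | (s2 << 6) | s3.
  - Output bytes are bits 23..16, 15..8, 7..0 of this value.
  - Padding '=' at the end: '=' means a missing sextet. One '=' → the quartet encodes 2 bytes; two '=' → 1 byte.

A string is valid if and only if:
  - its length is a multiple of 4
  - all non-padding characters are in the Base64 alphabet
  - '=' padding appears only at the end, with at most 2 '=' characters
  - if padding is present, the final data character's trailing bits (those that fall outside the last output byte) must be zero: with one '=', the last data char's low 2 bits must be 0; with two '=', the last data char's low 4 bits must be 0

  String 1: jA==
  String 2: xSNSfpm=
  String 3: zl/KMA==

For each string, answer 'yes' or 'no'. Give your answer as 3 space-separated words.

String 1: 'jA==' → valid
String 2: 'xSNSfpm=' → invalid (bad trailing bits)
String 3: 'zl/KMA==' → valid

Answer: yes no yes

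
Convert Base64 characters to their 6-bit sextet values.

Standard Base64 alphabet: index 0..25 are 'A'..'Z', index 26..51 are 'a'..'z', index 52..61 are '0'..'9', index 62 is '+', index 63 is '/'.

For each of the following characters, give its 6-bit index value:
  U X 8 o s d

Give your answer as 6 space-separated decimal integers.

Answer: 20 23 60 40 44 29

Derivation:
'U': A..Z range, ord('U') − ord('A') = 20
'X': A..Z range, ord('X') − ord('A') = 23
'8': 0..9 range, 52 + ord('8') − ord('0') = 60
'o': a..z range, 26 + ord('o') − ord('a') = 40
's': a..z range, 26 + ord('s') − ord('a') = 44
'd': a..z range, 26 + ord('d') − ord('a') = 29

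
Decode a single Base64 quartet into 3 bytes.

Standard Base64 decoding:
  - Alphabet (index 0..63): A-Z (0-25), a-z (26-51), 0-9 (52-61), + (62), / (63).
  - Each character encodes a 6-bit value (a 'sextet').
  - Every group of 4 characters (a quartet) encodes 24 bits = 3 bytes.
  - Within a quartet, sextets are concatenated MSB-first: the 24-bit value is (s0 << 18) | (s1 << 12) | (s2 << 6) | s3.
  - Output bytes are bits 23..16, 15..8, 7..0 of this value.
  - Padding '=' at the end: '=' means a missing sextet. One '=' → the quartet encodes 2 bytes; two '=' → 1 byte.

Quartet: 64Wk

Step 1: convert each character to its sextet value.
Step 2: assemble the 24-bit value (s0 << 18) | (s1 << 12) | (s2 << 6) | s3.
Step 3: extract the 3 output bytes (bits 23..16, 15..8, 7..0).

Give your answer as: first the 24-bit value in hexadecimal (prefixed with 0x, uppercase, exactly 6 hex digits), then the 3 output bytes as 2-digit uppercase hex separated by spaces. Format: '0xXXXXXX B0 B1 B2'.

Sextets: 6=58, 4=56, W=22, k=36
24-bit: (58<<18) | (56<<12) | (22<<6) | 36
      = 0xE80000 | 0x038000 | 0x000580 | 0x000024
      = 0xEB85A4
Bytes: (v>>16)&0xFF=EB, (v>>8)&0xFF=85, v&0xFF=A4

Answer: 0xEB85A4 EB 85 A4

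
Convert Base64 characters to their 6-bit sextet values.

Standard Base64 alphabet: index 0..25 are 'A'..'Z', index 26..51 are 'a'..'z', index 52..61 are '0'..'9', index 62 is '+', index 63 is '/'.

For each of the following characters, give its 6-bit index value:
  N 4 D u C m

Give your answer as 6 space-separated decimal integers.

Answer: 13 56 3 46 2 38

Derivation:
'N': A..Z range, ord('N') − ord('A') = 13
'4': 0..9 range, 52 + ord('4') − ord('0') = 56
'D': A..Z range, ord('D') − ord('A') = 3
'u': a..z range, 26 + ord('u') − ord('a') = 46
'C': A..Z range, ord('C') − ord('A') = 2
'm': a..z range, 26 + ord('m') − ord('a') = 38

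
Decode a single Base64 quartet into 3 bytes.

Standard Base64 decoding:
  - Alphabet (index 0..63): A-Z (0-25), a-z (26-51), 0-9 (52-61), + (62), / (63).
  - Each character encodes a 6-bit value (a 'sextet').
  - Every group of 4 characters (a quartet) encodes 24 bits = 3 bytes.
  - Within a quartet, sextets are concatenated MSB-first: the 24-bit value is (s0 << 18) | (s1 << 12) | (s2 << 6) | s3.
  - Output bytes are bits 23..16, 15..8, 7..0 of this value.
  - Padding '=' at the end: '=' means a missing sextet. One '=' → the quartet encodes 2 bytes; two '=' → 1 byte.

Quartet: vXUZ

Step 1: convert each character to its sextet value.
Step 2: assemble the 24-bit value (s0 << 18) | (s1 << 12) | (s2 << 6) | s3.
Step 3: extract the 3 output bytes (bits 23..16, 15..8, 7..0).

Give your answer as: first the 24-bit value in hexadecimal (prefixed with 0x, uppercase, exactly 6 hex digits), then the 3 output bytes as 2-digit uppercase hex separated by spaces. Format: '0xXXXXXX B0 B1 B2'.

Answer: 0xBD7519 BD 75 19

Derivation:
Sextets: v=47, X=23, U=20, Z=25
24-bit: (47<<18) | (23<<12) | (20<<6) | 25
      = 0xBC0000 | 0x017000 | 0x000500 | 0x000019
      = 0xBD7519
Bytes: (v>>16)&0xFF=BD, (v>>8)&0xFF=75, v&0xFF=19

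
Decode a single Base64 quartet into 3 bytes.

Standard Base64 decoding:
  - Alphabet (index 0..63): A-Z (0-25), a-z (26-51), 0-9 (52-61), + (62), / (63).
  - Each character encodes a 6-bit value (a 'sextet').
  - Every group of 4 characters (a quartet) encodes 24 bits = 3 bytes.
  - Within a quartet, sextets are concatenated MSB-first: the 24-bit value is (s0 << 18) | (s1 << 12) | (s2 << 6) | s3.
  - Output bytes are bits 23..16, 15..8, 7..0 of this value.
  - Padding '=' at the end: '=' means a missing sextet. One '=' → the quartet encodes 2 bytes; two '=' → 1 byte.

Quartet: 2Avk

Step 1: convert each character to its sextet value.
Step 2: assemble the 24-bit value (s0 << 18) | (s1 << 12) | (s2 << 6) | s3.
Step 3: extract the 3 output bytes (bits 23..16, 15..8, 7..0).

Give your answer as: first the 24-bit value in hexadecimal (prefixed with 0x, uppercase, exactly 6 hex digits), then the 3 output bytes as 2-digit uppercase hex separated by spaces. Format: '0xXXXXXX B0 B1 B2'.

Answer: 0xD80BE4 D8 0B E4

Derivation:
Sextets: 2=54, A=0, v=47, k=36
24-bit: (54<<18) | (0<<12) | (47<<6) | 36
      = 0xD80000 | 0x000000 | 0x000BC0 | 0x000024
      = 0xD80BE4
Bytes: (v>>16)&0xFF=D8, (v>>8)&0xFF=0B, v&0xFF=E4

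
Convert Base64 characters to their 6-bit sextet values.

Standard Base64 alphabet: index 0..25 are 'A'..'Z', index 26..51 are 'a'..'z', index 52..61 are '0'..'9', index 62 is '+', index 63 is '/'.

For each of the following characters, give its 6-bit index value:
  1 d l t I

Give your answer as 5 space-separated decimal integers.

Answer: 53 29 37 45 8

Derivation:
'1': 0..9 range, 52 + ord('1') − ord('0') = 53
'd': a..z range, 26 + ord('d') − ord('a') = 29
'l': a..z range, 26 + ord('l') − ord('a') = 37
't': a..z range, 26 + ord('t') − ord('a') = 45
'I': A..Z range, ord('I') − ord('A') = 8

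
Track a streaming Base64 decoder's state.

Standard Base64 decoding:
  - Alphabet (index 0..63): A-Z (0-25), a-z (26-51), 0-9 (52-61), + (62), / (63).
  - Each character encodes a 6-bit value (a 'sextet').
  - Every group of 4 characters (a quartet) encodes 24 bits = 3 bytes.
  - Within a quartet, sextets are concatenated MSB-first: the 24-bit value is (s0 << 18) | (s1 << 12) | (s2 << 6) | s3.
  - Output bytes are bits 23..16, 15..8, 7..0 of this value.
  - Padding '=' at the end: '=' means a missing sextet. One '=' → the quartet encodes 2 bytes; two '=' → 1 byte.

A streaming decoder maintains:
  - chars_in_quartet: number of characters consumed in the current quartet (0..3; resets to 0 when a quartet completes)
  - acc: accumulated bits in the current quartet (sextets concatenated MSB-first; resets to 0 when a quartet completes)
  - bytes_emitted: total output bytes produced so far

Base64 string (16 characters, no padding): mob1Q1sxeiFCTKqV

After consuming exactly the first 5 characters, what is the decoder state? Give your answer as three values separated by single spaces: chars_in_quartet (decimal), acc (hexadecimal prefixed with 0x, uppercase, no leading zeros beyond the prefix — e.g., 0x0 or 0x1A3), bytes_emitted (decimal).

Answer: 1 0x10 3

Derivation:
After char 0 ('m'=38): chars_in_quartet=1 acc=0x26 bytes_emitted=0
After char 1 ('o'=40): chars_in_quartet=2 acc=0x9A8 bytes_emitted=0
After char 2 ('b'=27): chars_in_quartet=3 acc=0x26A1B bytes_emitted=0
After char 3 ('1'=53): chars_in_quartet=4 acc=0x9A86F5 -> emit 9A 86 F5, reset; bytes_emitted=3
After char 4 ('Q'=16): chars_in_quartet=1 acc=0x10 bytes_emitted=3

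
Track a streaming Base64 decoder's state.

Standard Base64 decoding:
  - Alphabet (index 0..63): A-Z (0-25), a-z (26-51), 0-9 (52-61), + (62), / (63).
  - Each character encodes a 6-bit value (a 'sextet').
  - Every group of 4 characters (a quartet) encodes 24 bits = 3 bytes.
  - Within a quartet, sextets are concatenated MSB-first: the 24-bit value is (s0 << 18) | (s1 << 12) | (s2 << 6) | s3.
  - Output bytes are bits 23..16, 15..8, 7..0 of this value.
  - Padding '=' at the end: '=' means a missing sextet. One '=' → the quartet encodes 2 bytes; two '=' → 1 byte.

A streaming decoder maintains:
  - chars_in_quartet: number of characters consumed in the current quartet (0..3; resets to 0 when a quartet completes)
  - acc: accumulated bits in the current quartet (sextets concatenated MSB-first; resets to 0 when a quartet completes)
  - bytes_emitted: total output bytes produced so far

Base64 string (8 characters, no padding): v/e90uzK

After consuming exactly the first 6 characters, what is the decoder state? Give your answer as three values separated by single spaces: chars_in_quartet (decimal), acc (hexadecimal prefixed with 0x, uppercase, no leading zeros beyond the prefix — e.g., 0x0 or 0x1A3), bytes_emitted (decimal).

Answer: 2 0xD2E 3

Derivation:
After char 0 ('v'=47): chars_in_quartet=1 acc=0x2F bytes_emitted=0
After char 1 ('/'=63): chars_in_quartet=2 acc=0xBFF bytes_emitted=0
After char 2 ('e'=30): chars_in_quartet=3 acc=0x2FFDE bytes_emitted=0
After char 3 ('9'=61): chars_in_quartet=4 acc=0xBFF7BD -> emit BF F7 BD, reset; bytes_emitted=3
After char 4 ('0'=52): chars_in_quartet=1 acc=0x34 bytes_emitted=3
After char 5 ('u'=46): chars_in_quartet=2 acc=0xD2E bytes_emitted=3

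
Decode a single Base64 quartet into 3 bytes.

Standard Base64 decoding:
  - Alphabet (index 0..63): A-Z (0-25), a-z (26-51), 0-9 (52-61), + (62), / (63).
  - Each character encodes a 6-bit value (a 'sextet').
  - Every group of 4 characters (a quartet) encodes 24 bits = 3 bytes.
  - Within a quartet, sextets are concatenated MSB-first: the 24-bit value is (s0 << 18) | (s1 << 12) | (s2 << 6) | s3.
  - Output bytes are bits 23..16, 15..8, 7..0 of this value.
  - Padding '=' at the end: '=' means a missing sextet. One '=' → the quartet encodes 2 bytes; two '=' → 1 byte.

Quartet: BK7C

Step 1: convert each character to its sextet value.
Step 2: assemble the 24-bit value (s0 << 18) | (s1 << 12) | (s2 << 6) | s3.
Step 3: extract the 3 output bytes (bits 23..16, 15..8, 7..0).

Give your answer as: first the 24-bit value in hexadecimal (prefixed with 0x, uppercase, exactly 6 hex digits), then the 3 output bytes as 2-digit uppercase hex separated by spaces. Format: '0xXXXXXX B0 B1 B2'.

Sextets: B=1, K=10, 7=59, C=2
24-bit: (1<<18) | (10<<12) | (59<<6) | 2
      = 0x040000 | 0x00A000 | 0x000EC0 | 0x000002
      = 0x04AEC2
Bytes: (v>>16)&0xFF=04, (v>>8)&0xFF=AE, v&0xFF=C2

Answer: 0x04AEC2 04 AE C2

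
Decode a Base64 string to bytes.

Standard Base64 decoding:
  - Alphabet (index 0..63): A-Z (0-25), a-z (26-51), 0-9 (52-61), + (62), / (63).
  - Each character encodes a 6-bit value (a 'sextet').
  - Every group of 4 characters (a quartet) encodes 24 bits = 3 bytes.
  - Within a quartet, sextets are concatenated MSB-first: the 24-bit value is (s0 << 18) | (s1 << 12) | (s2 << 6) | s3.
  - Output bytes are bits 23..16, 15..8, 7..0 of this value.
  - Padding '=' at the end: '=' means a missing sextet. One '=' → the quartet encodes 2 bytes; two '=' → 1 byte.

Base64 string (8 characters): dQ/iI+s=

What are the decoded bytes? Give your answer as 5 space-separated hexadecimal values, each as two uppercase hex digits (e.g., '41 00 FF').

Answer: 75 0F E2 23 EB

Derivation:
After char 0 ('d'=29): chars_in_quartet=1 acc=0x1D bytes_emitted=0
After char 1 ('Q'=16): chars_in_quartet=2 acc=0x750 bytes_emitted=0
After char 2 ('/'=63): chars_in_quartet=3 acc=0x1D43F bytes_emitted=0
After char 3 ('i'=34): chars_in_quartet=4 acc=0x750FE2 -> emit 75 0F E2, reset; bytes_emitted=3
After char 4 ('I'=8): chars_in_quartet=1 acc=0x8 bytes_emitted=3
After char 5 ('+'=62): chars_in_quartet=2 acc=0x23E bytes_emitted=3
After char 6 ('s'=44): chars_in_quartet=3 acc=0x8FAC bytes_emitted=3
Padding '=': partial quartet acc=0x8FAC -> emit 23 EB; bytes_emitted=5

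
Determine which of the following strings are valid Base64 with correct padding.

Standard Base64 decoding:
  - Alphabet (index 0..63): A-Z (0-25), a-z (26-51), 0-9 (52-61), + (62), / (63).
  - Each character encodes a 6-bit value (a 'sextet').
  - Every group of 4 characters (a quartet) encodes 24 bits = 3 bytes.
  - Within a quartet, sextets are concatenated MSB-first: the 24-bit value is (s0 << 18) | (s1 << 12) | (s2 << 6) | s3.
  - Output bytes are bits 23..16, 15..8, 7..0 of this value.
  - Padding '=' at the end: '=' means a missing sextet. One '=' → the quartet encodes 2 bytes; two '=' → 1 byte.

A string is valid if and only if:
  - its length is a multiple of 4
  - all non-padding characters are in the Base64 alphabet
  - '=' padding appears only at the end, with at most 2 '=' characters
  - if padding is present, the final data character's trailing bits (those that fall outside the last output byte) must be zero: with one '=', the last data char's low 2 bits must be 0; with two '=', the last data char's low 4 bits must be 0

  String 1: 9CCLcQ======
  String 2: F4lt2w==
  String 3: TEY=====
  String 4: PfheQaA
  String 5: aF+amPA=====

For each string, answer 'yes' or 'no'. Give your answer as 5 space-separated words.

Answer: no yes no no no

Derivation:
String 1: '9CCLcQ======' → invalid (6 pad chars (max 2))
String 2: 'F4lt2w==' → valid
String 3: 'TEY=====' → invalid (5 pad chars (max 2))
String 4: 'PfheQaA' → invalid (len=7 not mult of 4)
String 5: 'aF+amPA=====' → invalid (5 pad chars (max 2))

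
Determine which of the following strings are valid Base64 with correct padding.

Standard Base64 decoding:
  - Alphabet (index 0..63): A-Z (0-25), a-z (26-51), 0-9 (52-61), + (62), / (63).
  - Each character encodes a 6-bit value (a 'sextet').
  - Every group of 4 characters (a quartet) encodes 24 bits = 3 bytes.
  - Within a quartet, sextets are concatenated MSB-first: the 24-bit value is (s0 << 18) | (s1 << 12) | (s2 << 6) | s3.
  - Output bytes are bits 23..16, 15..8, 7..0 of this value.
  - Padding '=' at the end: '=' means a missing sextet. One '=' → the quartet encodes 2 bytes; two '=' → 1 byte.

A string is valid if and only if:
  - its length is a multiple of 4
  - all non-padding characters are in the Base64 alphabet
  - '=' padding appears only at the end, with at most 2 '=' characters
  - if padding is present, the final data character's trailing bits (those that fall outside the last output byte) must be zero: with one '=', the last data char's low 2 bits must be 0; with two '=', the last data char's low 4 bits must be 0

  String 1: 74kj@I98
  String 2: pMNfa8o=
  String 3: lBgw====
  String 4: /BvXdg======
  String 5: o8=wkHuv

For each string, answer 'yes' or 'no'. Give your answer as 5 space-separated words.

String 1: '74kj@I98' → invalid (bad char(s): ['@'])
String 2: 'pMNfa8o=' → valid
String 3: 'lBgw====' → invalid (4 pad chars (max 2))
String 4: '/BvXdg======' → invalid (6 pad chars (max 2))
String 5: 'o8=wkHuv' → invalid (bad char(s): ['=']; '=' in middle)

Answer: no yes no no no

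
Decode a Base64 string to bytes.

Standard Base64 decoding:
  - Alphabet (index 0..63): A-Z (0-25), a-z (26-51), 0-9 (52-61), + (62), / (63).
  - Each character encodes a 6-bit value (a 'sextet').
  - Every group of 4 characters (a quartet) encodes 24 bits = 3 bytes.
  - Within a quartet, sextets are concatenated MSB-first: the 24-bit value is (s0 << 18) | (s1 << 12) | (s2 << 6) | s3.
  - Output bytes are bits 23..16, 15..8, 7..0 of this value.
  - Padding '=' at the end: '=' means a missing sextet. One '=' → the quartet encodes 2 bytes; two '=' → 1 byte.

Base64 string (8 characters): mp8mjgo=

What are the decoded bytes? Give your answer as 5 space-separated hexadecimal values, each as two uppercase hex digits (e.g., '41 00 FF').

After char 0 ('m'=38): chars_in_quartet=1 acc=0x26 bytes_emitted=0
After char 1 ('p'=41): chars_in_quartet=2 acc=0x9A9 bytes_emitted=0
After char 2 ('8'=60): chars_in_quartet=3 acc=0x26A7C bytes_emitted=0
After char 3 ('m'=38): chars_in_quartet=4 acc=0x9A9F26 -> emit 9A 9F 26, reset; bytes_emitted=3
After char 4 ('j'=35): chars_in_quartet=1 acc=0x23 bytes_emitted=3
After char 5 ('g'=32): chars_in_quartet=2 acc=0x8E0 bytes_emitted=3
After char 6 ('o'=40): chars_in_quartet=3 acc=0x23828 bytes_emitted=3
Padding '=': partial quartet acc=0x23828 -> emit 8E 0A; bytes_emitted=5

Answer: 9A 9F 26 8E 0A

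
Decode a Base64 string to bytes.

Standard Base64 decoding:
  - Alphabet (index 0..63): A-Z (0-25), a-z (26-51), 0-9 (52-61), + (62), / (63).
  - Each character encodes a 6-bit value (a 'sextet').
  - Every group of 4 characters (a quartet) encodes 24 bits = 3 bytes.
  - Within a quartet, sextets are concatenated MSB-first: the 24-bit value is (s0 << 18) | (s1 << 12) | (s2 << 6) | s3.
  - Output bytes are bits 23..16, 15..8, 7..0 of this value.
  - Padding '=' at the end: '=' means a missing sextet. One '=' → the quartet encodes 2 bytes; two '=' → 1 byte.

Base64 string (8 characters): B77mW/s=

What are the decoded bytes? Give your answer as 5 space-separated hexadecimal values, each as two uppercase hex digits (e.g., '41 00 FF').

Answer: 07 BE E6 5B FB

Derivation:
After char 0 ('B'=1): chars_in_quartet=1 acc=0x1 bytes_emitted=0
After char 1 ('7'=59): chars_in_quartet=2 acc=0x7B bytes_emitted=0
After char 2 ('7'=59): chars_in_quartet=3 acc=0x1EFB bytes_emitted=0
After char 3 ('m'=38): chars_in_quartet=4 acc=0x7BEE6 -> emit 07 BE E6, reset; bytes_emitted=3
After char 4 ('W'=22): chars_in_quartet=1 acc=0x16 bytes_emitted=3
After char 5 ('/'=63): chars_in_quartet=2 acc=0x5BF bytes_emitted=3
After char 6 ('s'=44): chars_in_quartet=3 acc=0x16FEC bytes_emitted=3
Padding '=': partial quartet acc=0x16FEC -> emit 5B FB; bytes_emitted=5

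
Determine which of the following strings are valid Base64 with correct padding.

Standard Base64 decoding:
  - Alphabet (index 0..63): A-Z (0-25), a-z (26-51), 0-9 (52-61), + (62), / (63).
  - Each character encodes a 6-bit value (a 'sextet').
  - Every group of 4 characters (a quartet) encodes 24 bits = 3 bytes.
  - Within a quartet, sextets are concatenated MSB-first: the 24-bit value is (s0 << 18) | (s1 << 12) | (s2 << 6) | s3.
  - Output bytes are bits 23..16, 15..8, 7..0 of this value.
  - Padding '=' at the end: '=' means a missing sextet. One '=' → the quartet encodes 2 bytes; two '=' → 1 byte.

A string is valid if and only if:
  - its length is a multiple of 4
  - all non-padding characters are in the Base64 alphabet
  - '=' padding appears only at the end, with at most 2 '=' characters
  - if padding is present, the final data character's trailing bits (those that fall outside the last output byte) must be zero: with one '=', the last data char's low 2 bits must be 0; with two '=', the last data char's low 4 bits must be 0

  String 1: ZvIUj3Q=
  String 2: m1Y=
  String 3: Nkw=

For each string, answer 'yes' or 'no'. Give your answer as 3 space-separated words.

Answer: yes yes yes

Derivation:
String 1: 'ZvIUj3Q=' → valid
String 2: 'm1Y=' → valid
String 3: 'Nkw=' → valid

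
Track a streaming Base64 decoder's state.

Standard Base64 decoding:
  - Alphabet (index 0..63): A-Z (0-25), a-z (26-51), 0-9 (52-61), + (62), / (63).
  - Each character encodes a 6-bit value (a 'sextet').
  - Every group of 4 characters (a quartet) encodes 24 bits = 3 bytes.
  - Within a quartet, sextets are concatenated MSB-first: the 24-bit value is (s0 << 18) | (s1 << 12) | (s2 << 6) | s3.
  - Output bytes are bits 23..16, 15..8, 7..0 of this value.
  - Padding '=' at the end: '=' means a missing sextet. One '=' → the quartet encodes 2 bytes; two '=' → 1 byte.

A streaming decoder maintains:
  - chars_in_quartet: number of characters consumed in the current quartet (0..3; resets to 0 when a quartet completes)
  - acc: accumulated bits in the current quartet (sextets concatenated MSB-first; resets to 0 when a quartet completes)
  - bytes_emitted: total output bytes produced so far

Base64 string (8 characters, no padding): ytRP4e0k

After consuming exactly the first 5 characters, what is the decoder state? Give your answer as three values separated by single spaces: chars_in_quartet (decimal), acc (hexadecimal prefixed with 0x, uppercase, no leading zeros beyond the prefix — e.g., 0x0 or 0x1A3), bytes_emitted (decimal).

After char 0 ('y'=50): chars_in_quartet=1 acc=0x32 bytes_emitted=0
After char 1 ('t'=45): chars_in_quartet=2 acc=0xCAD bytes_emitted=0
After char 2 ('R'=17): chars_in_quartet=3 acc=0x32B51 bytes_emitted=0
After char 3 ('P'=15): chars_in_quartet=4 acc=0xCAD44F -> emit CA D4 4F, reset; bytes_emitted=3
After char 4 ('4'=56): chars_in_quartet=1 acc=0x38 bytes_emitted=3

Answer: 1 0x38 3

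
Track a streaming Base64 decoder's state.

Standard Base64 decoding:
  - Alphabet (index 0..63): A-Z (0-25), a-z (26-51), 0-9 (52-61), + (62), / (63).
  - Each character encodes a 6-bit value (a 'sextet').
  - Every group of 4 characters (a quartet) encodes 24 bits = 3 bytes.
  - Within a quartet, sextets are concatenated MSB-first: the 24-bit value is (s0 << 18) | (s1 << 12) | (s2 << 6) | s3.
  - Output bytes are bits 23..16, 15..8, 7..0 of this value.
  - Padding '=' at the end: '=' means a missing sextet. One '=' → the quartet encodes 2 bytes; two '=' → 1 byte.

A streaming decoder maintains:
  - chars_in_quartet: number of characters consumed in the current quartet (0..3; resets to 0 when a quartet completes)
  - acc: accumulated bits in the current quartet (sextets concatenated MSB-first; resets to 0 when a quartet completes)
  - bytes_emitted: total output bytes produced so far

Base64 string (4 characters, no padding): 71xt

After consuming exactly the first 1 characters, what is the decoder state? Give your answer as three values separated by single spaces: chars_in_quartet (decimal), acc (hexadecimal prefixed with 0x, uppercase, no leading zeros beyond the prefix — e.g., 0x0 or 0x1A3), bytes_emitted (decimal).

After char 0 ('7'=59): chars_in_quartet=1 acc=0x3B bytes_emitted=0

Answer: 1 0x3B 0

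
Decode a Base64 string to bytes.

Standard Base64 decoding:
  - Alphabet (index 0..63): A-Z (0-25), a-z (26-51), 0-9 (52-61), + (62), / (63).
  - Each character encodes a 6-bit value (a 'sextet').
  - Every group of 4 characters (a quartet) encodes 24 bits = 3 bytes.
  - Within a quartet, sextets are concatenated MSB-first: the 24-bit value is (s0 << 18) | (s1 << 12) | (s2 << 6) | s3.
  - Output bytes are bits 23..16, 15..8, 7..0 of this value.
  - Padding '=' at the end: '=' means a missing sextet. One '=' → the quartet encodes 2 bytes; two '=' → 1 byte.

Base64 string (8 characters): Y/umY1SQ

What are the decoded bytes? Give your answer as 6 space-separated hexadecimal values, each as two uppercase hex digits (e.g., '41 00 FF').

Answer: 63 FB A6 63 54 90

Derivation:
After char 0 ('Y'=24): chars_in_quartet=1 acc=0x18 bytes_emitted=0
After char 1 ('/'=63): chars_in_quartet=2 acc=0x63F bytes_emitted=0
After char 2 ('u'=46): chars_in_quartet=3 acc=0x18FEE bytes_emitted=0
After char 3 ('m'=38): chars_in_quartet=4 acc=0x63FBA6 -> emit 63 FB A6, reset; bytes_emitted=3
After char 4 ('Y'=24): chars_in_quartet=1 acc=0x18 bytes_emitted=3
After char 5 ('1'=53): chars_in_quartet=2 acc=0x635 bytes_emitted=3
After char 6 ('S'=18): chars_in_quartet=3 acc=0x18D52 bytes_emitted=3
After char 7 ('Q'=16): chars_in_quartet=4 acc=0x635490 -> emit 63 54 90, reset; bytes_emitted=6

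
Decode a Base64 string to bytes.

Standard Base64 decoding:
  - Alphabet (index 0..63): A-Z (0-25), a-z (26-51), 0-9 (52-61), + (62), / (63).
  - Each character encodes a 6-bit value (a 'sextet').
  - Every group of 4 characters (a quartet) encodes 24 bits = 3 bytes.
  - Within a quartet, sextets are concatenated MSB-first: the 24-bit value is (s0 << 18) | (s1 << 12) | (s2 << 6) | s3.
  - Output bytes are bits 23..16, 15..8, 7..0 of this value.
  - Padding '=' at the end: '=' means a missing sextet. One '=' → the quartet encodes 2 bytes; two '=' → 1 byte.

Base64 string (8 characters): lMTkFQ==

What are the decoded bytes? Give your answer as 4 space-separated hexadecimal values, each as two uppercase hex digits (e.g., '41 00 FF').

Answer: 94 C4 E4 15

Derivation:
After char 0 ('l'=37): chars_in_quartet=1 acc=0x25 bytes_emitted=0
After char 1 ('M'=12): chars_in_quartet=2 acc=0x94C bytes_emitted=0
After char 2 ('T'=19): chars_in_quartet=3 acc=0x25313 bytes_emitted=0
After char 3 ('k'=36): chars_in_quartet=4 acc=0x94C4E4 -> emit 94 C4 E4, reset; bytes_emitted=3
After char 4 ('F'=5): chars_in_quartet=1 acc=0x5 bytes_emitted=3
After char 5 ('Q'=16): chars_in_quartet=2 acc=0x150 bytes_emitted=3
Padding '==': partial quartet acc=0x150 -> emit 15; bytes_emitted=4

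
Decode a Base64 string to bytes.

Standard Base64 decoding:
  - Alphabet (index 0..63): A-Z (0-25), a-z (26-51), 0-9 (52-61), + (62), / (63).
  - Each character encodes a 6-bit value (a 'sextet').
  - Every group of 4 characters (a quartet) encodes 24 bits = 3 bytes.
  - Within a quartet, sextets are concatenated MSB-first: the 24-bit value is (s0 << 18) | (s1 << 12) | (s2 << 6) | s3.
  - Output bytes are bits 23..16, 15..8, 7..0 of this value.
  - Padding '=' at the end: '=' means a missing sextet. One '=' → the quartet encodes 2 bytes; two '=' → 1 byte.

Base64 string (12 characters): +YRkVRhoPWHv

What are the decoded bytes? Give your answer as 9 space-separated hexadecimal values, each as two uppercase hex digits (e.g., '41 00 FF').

After char 0 ('+'=62): chars_in_quartet=1 acc=0x3E bytes_emitted=0
After char 1 ('Y'=24): chars_in_quartet=2 acc=0xF98 bytes_emitted=0
After char 2 ('R'=17): chars_in_quartet=3 acc=0x3E611 bytes_emitted=0
After char 3 ('k'=36): chars_in_quartet=4 acc=0xF98464 -> emit F9 84 64, reset; bytes_emitted=3
After char 4 ('V'=21): chars_in_quartet=1 acc=0x15 bytes_emitted=3
After char 5 ('R'=17): chars_in_quartet=2 acc=0x551 bytes_emitted=3
After char 6 ('h'=33): chars_in_quartet=3 acc=0x15461 bytes_emitted=3
After char 7 ('o'=40): chars_in_quartet=4 acc=0x551868 -> emit 55 18 68, reset; bytes_emitted=6
After char 8 ('P'=15): chars_in_quartet=1 acc=0xF bytes_emitted=6
After char 9 ('W'=22): chars_in_quartet=2 acc=0x3D6 bytes_emitted=6
After char 10 ('H'=7): chars_in_quartet=3 acc=0xF587 bytes_emitted=6
After char 11 ('v'=47): chars_in_quartet=4 acc=0x3D61EF -> emit 3D 61 EF, reset; bytes_emitted=9

Answer: F9 84 64 55 18 68 3D 61 EF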